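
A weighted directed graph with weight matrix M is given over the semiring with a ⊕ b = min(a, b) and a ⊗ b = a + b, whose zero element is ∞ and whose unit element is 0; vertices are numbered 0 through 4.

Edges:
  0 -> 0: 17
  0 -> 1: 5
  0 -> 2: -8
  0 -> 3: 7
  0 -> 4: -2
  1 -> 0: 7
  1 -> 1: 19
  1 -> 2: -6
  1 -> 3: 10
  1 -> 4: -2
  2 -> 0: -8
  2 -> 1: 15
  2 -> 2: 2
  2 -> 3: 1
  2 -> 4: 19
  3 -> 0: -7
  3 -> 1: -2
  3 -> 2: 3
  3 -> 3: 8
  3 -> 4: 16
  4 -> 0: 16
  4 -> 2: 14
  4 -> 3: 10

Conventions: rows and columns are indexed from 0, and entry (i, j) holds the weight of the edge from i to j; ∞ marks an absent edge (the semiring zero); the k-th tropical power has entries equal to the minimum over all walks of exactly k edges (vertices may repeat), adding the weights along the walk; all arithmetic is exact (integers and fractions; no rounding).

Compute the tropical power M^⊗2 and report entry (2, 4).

M^⊗2:
  [-16, 5, -6, -7, 3]
  [-14, 8, -4, -5, 5]
  [-6, -3, -16, -1, -10]
  [-5, -2, -15, 0, -9]
  [3, 8, 8, 15, 14]
Key observation: the optimum is the walk 2->0->4, with weight (-8) + (-2) = -10.
Optimal value attained by: walk 2->0->4.
Answer: (M^⊗2)[2][4] = -10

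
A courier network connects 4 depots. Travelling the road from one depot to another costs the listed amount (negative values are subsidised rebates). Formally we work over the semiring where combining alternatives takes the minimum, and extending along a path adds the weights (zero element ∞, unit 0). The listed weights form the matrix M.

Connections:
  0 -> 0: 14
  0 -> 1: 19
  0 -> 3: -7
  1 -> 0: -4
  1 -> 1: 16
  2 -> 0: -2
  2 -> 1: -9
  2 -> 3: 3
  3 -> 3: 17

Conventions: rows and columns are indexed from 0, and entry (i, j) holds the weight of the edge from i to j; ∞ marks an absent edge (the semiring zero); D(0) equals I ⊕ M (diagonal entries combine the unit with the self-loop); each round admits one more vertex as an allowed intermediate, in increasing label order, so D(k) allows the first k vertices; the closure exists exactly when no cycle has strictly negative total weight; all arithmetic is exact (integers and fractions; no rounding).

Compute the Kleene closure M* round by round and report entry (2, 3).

D(0):
  [0, 19, ∞, -7]
  [-4, 0, ∞, ∞]
  [-2, -9, 0, 3]
  [∞, ∞, ∞, 0]
D(1):
  [0, 19, ∞, -7]
  [-4, 0, ∞, -11]
  [-2, -9, 0, -9]
  [∞, ∞, ∞, 0]
D(2):
  [0, 19, ∞, -7]
  [-4, 0, ∞, -11]
  [-13, -9, 0, -20]
  [∞, ∞, ∞, 0]
D(3):
  [0, 19, ∞, -7]
  [-4, 0, ∞, -11]
  [-13, -9, 0, -20]
  [∞, ∞, ∞, 0]
D(4):
  [0, 19, ∞, -7]
  [-4, 0, ∞, -11]
  [-13, -9, 0, -20]
  [∞, ∞, ∞, 0]
Answer: M*[2][3] = -20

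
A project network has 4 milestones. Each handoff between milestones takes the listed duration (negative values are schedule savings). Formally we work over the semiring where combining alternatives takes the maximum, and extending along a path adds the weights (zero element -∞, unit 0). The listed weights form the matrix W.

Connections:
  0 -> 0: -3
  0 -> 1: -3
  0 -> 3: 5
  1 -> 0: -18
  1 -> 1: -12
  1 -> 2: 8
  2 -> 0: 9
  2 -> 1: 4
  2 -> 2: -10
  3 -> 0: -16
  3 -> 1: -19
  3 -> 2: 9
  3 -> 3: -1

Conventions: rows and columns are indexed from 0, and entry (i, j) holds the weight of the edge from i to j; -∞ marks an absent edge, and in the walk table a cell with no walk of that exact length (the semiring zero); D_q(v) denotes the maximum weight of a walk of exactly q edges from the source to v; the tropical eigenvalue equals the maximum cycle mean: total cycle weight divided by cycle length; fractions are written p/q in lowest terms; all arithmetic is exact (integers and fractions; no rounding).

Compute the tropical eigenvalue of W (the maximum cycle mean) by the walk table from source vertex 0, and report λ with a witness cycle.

q=0: [0, -∞, -∞, -∞]
q=1: [-3, -3, -∞, 5]
q=2: [-6, -6, 14, 4]
q=3: [23, 18, 13, 3]
q=4: [22, 20, 26, 28]
Optimal cycle mean attained by: cycle 0->3->2->0, total 5 + 9 + 9, length 3.
Answer: λ = 23/3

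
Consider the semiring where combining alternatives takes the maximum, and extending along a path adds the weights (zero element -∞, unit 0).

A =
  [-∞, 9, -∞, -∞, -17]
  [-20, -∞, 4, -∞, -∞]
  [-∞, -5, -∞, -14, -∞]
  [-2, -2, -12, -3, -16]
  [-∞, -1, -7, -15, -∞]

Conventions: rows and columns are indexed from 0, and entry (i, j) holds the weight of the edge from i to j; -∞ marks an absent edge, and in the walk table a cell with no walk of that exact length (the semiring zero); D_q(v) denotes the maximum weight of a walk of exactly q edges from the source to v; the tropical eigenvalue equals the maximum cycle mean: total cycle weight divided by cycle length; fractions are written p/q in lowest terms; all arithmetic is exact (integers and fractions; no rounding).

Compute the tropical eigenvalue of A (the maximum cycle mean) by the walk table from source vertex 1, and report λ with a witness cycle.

q=0: [-∞, 0, -∞, -∞, -∞]
q=1: [-20, -∞, 4, -∞, -∞]
q=2: [-∞, -1, -∞, -10, -37]
q=3: [-12, -12, 3, -13, -26]
q=4: [-15, -2, -8, -11, -29]
q=5: [-13, -6, 2, -14, -27]
Optimal cycle mean attained by: cycle 1->2->1, total 4 + (-5), length 2.
Answer: λ = -1/2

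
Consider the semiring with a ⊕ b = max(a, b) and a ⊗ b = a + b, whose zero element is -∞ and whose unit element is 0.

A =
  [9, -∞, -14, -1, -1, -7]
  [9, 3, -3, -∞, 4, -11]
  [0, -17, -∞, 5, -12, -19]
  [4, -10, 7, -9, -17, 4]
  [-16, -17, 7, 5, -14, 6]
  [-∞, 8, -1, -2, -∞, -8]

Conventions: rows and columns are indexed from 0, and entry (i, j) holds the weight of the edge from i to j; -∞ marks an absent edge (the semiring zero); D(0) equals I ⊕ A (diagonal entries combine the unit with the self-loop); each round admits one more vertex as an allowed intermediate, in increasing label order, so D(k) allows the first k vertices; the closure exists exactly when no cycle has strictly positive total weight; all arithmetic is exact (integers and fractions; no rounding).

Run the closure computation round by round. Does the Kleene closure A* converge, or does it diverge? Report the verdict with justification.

Detection: at round 0, diagonal entry (0, 0) turns strictly positive.
Key observation: the cycle 0->0 has total weight 9, which is strictly positive.
Answer: DIVERGES — positive cycle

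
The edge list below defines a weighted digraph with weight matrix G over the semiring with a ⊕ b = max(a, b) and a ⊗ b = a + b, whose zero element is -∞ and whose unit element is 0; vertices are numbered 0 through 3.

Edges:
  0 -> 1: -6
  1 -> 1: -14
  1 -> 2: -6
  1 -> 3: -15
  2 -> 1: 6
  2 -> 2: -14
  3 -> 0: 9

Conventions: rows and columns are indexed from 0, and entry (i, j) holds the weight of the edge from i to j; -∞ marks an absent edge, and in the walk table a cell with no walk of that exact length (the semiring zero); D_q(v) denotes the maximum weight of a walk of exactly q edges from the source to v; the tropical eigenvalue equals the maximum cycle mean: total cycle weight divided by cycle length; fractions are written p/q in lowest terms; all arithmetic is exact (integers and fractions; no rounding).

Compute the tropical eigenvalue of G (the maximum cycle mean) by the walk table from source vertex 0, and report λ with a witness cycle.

q=0: [0, -∞, -∞, -∞]
q=1: [-∞, -6, -∞, -∞]
q=2: [-∞, -20, -12, -21]
q=3: [-12, -6, -26, -35]
q=4: [-26, -18, -12, -21]
Optimal cycle mean attained by: cycle 1->2->1, total (-6) + 6, length 2.
Answer: λ = 0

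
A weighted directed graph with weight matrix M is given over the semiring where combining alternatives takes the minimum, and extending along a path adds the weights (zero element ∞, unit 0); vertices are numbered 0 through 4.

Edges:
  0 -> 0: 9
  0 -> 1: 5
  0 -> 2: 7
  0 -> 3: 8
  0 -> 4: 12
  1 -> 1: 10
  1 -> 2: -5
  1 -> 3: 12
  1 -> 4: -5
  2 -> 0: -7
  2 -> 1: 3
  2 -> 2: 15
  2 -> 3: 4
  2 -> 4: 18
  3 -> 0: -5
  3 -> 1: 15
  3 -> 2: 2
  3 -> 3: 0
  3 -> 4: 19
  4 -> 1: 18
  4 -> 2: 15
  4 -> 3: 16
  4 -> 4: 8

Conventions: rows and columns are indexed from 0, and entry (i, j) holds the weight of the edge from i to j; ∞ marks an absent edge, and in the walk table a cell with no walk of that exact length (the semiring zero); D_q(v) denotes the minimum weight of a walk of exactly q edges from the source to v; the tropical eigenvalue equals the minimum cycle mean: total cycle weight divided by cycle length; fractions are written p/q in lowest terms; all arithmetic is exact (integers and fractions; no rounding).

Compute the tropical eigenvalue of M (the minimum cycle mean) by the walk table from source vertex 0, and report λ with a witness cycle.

q=0: [0, ∞, ∞, ∞, ∞]
q=1: [9, 5, 7, 8, 12]
q=2: [0, 10, 0, 8, 0]
q=3: [-7, 3, 5, 4, 5]
q=4: [-2, -2, -2, 1, -2]
q=5: [-9, 1, -7, 1, -7]
Optimal cycle mean attained by: cycle 0->1->2->0, total 5 + (-5) + (-7), length 3.
Answer: λ = -7/3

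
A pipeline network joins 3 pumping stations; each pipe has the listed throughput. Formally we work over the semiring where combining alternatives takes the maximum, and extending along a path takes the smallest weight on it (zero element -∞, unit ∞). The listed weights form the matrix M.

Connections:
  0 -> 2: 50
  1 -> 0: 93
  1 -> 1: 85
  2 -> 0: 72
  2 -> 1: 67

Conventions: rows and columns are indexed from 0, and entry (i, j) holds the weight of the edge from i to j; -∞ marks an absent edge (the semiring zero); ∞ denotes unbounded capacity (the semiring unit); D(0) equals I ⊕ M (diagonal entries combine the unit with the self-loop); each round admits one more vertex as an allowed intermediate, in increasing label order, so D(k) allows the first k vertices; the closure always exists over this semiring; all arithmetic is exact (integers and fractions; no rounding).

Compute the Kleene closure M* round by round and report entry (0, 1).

D(0):
  [∞, -∞, 50]
  [93, ∞, -∞]
  [72, 67, ∞]
D(1):
  [∞, -∞, 50]
  [93, ∞, 50]
  [72, 67, ∞]
D(2):
  [∞, -∞, 50]
  [93, ∞, 50]
  [72, 67, ∞]
D(3):
  [∞, 50, 50]
  [93, ∞, 50]
  [72, 67, ∞]
Answer: M*[0][1] = 50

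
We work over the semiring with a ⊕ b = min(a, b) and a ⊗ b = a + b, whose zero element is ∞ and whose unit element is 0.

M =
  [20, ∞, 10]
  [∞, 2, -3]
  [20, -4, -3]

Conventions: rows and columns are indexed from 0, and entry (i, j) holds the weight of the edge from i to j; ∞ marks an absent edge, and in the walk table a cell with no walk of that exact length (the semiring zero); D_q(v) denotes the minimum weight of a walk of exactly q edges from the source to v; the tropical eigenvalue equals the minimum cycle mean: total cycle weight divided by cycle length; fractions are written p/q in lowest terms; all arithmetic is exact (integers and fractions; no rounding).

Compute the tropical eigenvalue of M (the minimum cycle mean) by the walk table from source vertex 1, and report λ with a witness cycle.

q=0: [∞, 0, ∞]
q=1: [∞, 2, -3]
q=2: [17, -7, -6]
q=3: [14, -10, -10]
Optimal cycle mean attained by: cycle 1->2->1, total (-3) + (-4), length 2.
Answer: λ = -7/2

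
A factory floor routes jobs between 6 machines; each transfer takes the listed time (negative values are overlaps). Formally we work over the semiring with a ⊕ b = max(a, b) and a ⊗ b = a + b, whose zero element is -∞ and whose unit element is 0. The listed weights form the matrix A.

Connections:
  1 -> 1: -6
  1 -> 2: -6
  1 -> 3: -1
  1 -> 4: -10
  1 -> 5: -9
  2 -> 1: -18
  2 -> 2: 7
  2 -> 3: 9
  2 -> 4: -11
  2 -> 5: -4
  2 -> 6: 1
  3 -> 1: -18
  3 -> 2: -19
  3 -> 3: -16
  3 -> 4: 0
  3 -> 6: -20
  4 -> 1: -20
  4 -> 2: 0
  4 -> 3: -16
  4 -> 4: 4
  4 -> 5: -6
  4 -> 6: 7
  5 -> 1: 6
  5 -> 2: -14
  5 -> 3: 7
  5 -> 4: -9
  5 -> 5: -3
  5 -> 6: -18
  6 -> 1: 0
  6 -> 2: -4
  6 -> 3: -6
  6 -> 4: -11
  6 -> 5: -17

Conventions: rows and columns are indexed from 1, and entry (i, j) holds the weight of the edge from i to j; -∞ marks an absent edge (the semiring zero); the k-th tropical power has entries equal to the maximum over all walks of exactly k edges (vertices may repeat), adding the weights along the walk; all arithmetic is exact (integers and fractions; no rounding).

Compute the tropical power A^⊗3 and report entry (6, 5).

A^⊗2:
  [-3, 1, 3, -1, -10, -3]
  [2, 14, 16, 9, 3, 8]
  [-20, 0, -10, 4, -6, 7]
  [7, 7, 9, 8, -2, 11]
  [3, 0, 5, 7, -3, -2]
  [-6, 3, 5, -6, -8, -3]
A^⊗3:
  [-3, 8, 10, 3, -3, 6]
  [9, 21, 23, 16, 10, 16]
  [7, 7, 9, 8, -2, 11]
  [11, 14, 16, 12, 3, 15]
  [3, 7, 9, 11, 1, 14]
  [-2, 10, 12, 5, -1, 4]
Key observation: the optimum is the walk 6->2->2->5, with weight (-4) + 7 + (-4) = -1.
Optimal value attained by: walk 6->2->2->5.
Answer: (A^⊗3)[6][5] = -1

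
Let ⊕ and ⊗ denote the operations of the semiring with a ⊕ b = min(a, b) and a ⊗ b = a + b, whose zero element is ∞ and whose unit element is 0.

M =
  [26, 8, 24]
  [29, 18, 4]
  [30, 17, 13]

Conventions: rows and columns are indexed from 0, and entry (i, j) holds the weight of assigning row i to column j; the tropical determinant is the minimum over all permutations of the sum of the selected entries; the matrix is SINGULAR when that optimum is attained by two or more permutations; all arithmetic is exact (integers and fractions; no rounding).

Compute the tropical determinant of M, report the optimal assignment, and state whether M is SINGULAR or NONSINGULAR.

σ = (0, 1, 2): 26 + 18 + 13 = 57
σ = (0, 2, 1): 26 + 4 + 17 = 47
σ = (1, 0, 2): 8 + 29 + 13 = 50
σ = (1, 2, 0): 8 + 4 + 30 = 42
σ = (2, 0, 1): 24 + 29 + 17 = 70
σ = (2, 1, 0): 24 + 18 + 30 = 72
Optimal value attained by: σ = (1, 2, 0).
Answer: det⊕(M) = 42; verdict: NONSINGULAR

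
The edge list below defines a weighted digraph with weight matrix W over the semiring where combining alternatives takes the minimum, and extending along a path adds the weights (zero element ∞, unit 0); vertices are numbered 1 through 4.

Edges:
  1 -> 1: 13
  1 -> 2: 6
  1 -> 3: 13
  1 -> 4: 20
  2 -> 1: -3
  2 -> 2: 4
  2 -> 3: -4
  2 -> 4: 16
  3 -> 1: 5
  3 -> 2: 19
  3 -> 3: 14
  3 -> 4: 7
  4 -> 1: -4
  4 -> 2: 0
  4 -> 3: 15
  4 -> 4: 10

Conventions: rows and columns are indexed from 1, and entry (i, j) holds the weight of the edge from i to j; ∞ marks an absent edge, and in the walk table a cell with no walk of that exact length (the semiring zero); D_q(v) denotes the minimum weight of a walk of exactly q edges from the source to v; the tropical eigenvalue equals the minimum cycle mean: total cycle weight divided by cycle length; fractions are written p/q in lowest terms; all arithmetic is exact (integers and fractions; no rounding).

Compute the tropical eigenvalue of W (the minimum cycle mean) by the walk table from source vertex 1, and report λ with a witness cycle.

q=0: [0, ∞, ∞, ∞]
q=1: [13, 6, 13, 20]
q=2: [3, 10, 2, 20]
q=3: [7, 9, 6, 9]
q=4: [5, 9, 5, 13]
Optimal cycle mean attained by: cycle 2->3->4->2, total (-4) + 7 + 0, length 3.
Answer: λ = 1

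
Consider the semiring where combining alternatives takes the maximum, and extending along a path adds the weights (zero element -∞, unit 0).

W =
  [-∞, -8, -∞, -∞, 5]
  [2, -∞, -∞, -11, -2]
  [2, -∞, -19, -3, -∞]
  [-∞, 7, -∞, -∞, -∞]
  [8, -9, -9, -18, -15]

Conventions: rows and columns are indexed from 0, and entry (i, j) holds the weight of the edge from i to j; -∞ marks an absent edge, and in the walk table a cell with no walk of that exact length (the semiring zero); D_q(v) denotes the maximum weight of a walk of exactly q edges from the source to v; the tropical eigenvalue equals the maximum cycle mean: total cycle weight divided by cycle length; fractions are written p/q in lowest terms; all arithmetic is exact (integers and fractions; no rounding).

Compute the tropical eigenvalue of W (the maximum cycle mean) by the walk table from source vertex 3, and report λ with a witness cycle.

q=0: [-∞, -∞, -∞, 0, -∞]
q=1: [-∞, 7, -∞, -∞, -∞]
q=2: [9, -∞, -∞, -4, 5]
q=3: [13, 3, -4, -13, 14]
q=4: [22, 5, 5, -4, 18]
q=5: [26, 14, 9, 2, 27]
Optimal cycle mean attained by: cycle 0->4->0, total 5 + 8, length 2.
Answer: λ = 13/2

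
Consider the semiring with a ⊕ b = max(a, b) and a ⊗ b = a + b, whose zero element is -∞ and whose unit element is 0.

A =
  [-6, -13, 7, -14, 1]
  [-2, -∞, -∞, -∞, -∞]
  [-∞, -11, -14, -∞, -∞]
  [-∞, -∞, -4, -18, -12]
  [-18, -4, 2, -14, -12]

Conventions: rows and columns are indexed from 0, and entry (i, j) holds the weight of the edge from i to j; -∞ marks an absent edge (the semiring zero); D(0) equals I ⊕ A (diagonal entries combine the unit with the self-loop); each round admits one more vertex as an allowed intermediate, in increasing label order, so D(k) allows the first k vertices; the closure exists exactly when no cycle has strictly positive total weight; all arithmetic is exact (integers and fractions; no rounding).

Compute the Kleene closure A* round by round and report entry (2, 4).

D(0):
  [0, -13, 7, -14, 1]
  [-2, 0, -∞, -∞, -∞]
  [-∞, -11, 0, -∞, -∞]
  [-∞, -∞, -4, 0, -12]
  [-18, -4, 2, -14, 0]
D(1):
  [0, -13, 7, -14, 1]
  [-2, 0, 5, -16, -1]
  [-∞, -11, 0, -∞, -∞]
  [-∞, -∞, -4, 0, -12]
  [-18, -4, 2, -14, 0]
D(2):
  [0, -13, 7, -14, 1]
  [-2, 0, 5, -16, -1]
  [-13, -11, 0, -27, -12]
  [-∞, -∞, -4, 0, -12]
  [-6, -4, 2, -14, 0]
D(3):
  [0, -4, 7, -14, 1]
  [-2, 0, 5, -16, -1]
  [-13, -11, 0, -27, -12]
  [-17, -15, -4, 0, -12]
  [-6, -4, 2, -14, 0]
D(4):
  [0, -4, 7, -14, 1]
  [-2, 0, 5, -16, -1]
  [-13, -11, 0, -27, -12]
  [-17, -15, -4, 0, -12]
  [-6, -4, 2, -14, 0]
D(5):
  [0, -3, 7, -13, 1]
  [-2, 0, 5, -15, -1]
  [-13, -11, 0, -26, -12]
  [-17, -15, -4, 0, -12]
  [-6, -4, 2, -14, 0]
Answer: A*[2][4] = -12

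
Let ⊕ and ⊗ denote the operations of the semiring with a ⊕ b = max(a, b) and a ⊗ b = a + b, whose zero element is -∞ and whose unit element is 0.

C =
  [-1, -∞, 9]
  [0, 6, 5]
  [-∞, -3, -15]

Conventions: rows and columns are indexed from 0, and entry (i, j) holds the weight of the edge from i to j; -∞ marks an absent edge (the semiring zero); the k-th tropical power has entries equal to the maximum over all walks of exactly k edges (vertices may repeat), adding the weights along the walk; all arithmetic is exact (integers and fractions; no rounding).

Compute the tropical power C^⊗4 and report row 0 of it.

C^⊗2:
  [-2, 6, 8]
  [6, 12, 11]
  [-3, 3, 2]
C^⊗3:
  [6, 12, 11]
  [12, 18, 17]
  [3, 9, 8]
C^⊗4:
  [12, 18, 17]
  [18, 24, 23]
  [9, 15, 14]
Answer: row 0 of C^⊗4 = [12, 18, 17]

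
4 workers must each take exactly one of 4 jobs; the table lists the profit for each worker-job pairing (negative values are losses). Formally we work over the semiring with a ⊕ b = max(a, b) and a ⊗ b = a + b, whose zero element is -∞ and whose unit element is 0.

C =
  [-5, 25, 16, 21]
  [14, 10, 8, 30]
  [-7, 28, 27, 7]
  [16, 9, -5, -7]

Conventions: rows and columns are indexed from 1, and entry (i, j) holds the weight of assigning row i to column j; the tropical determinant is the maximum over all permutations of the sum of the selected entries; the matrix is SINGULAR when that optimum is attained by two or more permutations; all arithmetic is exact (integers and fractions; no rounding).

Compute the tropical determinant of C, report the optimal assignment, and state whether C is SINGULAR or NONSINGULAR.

σ = (1, 2, 3, 4): (-5) + 10 + 27 + (-7) = 25
σ = (1, 2, 4, 3): (-5) + 10 + 7 + (-5) = 7
σ = (1, 3, 2, 4): (-5) + 8 + 28 + (-7) = 24
σ = (1, 3, 4, 2): (-5) + 8 + 7 + 9 = 19
σ = (1, 4, 2, 3): (-5) + 30 + 28 + (-5) = 48
σ = (1, 4, 3, 2): (-5) + 30 + 27 + 9 = 61
σ = (2, 1, 3, 4): 25 + 14 + 27 + (-7) = 59
σ = (2, 1, 4, 3): 25 + 14 + 7 + (-5) = 41
σ = (2, 3, 1, 4): 25 + 8 + (-7) + (-7) = 19
σ = (2, 3, 4, 1): 25 + 8 + 7 + 16 = 56
σ = (2, 4, 1, 3): 25 + 30 + (-7) + (-5) = 43
σ = (2, 4, 3, 1): 25 + 30 + 27 + 16 = 98
σ = (3, 1, 2, 4): 16 + 14 + 28 + (-7) = 51
σ = (3, 1, 4, 2): 16 + 14 + 7 + 9 = 46
σ = (3, 2, 1, 4): 16 + 10 + (-7) + (-7) = 12
σ = (3, 2, 4, 1): 16 + 10 + 7 + 16 = 49
σ = (3, 4, 1, 2): 16 + 30 + (-7) + 9 = 48
σ = (3, 4, 2, 1): 16 + 30 + 28 + 16 = 90
σ = (4, 1, 2, 3): 21 + 14 + 28 + (-5) = 58
σ = (4, 1, 3, 2): 21 + 14 + 27 + 9 = 71
σ = (4, 2, 1, 3): 21 + 10 + (-7) + (-5) = 19
σ = (4, 2, 3, 1): 21 + 10 + 27 + 16 = 74
σ = (4, 3, 1, 2): 21 + 8 + (-7) + 9 = 31
σ = (4, 3, 2, 1): 21 + 8 + 28 + 16 = 73
Optimal value attained by: σ = (2, 4, 3, 1).
Answer: det⊕(C) = 98; verdict: NONSINGULAR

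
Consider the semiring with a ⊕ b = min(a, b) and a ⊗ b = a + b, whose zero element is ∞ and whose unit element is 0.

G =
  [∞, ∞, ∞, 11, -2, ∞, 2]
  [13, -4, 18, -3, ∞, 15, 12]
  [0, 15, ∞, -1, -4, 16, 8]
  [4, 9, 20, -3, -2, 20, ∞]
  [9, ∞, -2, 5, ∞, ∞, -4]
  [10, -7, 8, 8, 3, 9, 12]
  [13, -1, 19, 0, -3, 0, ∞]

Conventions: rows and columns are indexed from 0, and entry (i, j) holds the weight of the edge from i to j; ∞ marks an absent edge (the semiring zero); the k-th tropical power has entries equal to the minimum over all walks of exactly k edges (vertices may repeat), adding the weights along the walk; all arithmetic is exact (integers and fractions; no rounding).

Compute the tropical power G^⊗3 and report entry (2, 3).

G^⊗2:
  [7, 1, -4, 2, -1, 2, -6]
  [1, -8, 14, -7, -5, 11, 8]
  [3, 7, -6, -4, -3, 8, -8]
  [1, 5, -4, -6, -5, 17, -6]
  [-2, -5, 15, -4, -7, -4, 6]
  [6, -11, 1, -10, 4, 8, -1]
  [4, -7, -5, -4, -2, 9, -7]
G^⊗3:
  [-4, -7, -3, -6, -9, -6, -5]
  [-3, -12, -7, -11, -9, 7, -9]
  [-6, -9, -5, -8, -11, -8, -7]
  [-4, -7, -7, -9, -9, -6, -9]
  [0, -11, -9, -8, -6, 5, -11]
  [-6, -15, 2, -14, -12, -1, 0]
  [-5, -11, -4, -10, -10, -7, -6]
Key observation: the optimum is the walk 2->4->6->3, with weight (-4) + (-4) + 0 = -8.
Optimal value attained by: walk 2->4->6->3.
Answer: (G^⊗3)[2][3] = -8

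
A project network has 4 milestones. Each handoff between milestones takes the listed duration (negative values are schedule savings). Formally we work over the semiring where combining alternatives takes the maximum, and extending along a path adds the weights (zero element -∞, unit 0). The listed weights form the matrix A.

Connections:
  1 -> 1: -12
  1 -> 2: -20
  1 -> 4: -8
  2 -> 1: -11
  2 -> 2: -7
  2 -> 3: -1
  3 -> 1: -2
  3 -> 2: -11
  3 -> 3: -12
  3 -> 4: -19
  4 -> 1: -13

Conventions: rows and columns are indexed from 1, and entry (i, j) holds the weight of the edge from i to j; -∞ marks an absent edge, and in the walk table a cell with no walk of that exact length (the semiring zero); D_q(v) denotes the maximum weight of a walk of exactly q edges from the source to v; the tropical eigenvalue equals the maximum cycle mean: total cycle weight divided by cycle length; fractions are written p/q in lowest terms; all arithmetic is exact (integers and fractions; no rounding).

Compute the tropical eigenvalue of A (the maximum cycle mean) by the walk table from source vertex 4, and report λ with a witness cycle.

q=0: [-∞, -∞, -∞, 0]
q=1: [-13, -∞, -∞, -∞]
q=2: [-25, -33, -∞, -21]
q=3: [-34, -40, -34, -33]
q=4: [-36, -45, -41, -42]
Optimal cycle mean attained by: cycle 2->3->2, total (-1) + (-11), length 2.
Answer: λ = -6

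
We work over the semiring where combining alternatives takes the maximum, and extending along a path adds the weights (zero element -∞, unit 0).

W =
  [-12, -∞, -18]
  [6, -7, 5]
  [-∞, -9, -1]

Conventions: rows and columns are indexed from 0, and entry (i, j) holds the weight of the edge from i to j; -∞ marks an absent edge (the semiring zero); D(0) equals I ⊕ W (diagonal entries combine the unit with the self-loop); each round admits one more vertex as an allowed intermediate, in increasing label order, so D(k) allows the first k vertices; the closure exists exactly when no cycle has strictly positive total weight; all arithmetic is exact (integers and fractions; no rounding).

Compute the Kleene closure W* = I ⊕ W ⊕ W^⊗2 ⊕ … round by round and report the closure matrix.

D(0):
  [0, -∞, -18]
  [6, 0, 5]
  [-∞, -9, 0]
D(1):
  [0, -∞, -18]
  [6, 0, 5]
  [-∞, -9, 0]
D(2):
  [0, -∞, -18]
  [6, 0, 5]
  [-3, -9, 0]
D(3):
  [0, -27, -18]
  [6, 0, 5]
  [-3, -9, 0]
Answer: W* = [[0, -27, -18], [6, 0, 5], [-3, -9, 0]]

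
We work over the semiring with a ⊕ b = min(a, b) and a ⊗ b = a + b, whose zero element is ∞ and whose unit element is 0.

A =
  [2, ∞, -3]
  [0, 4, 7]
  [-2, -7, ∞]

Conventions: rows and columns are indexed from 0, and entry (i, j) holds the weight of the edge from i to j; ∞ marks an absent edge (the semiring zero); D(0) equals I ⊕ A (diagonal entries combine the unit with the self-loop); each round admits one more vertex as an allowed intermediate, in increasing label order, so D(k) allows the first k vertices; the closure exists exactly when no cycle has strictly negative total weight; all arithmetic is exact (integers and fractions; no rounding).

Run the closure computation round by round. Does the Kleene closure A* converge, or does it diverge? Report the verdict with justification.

D(0):
  [0, ∞, -3]
  [0, 0, 7]
  [-2, -7, 0]
Detection: at round 1, diagonal entry (2, 2) turns strictly negative.
Key observation: the cycle 2->0->2 has total weight (-2) + (-3), which is strictly negative.
Answer: DIVERGES — negative cycle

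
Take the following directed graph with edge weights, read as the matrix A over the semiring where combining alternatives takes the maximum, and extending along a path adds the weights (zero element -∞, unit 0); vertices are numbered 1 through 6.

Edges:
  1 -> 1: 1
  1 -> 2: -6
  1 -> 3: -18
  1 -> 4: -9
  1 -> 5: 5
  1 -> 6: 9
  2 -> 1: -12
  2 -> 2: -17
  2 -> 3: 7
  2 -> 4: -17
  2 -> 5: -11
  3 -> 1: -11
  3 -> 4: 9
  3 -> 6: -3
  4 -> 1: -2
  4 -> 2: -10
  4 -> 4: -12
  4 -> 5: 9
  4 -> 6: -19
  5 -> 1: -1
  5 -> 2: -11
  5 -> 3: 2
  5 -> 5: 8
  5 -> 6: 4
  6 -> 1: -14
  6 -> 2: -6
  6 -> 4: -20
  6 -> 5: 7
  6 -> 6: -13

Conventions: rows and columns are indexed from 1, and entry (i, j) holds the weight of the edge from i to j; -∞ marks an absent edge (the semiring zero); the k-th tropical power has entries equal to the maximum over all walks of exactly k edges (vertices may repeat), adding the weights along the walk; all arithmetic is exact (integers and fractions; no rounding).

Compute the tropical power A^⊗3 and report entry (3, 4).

A^⊗2:
  [4, 3, 7, -8, 16, 10]
  [-4, -18, -9, 16, -3, 4]
  [7, -1, -29, -3, 18, -2]
  [8, -2, 11, -11, 17, 13]
  [7, -2, 10, 11, 16, 12]
  [6, -4, 9, -23, 15, 11]
A^⊗3:
  [15, 5, 18, 16, 24, 20]
  [14, 6, -1, 4, 25, 5]
  [17, 7, 20, -2, 26, 22]
  [16, 7, 19, 20, 25, 21]
  [15, 6, 18, 19, 24, 20]
  [14, 5, 17, 18, 23, 19]
Key observation: the optimum is the walk 3->4->1->4, with weight 9 + (-2) + (-9) = -2.
Optimal value attained by: walk 3->4->1->4.
Answer: (A^⊗3)[3][4] = -2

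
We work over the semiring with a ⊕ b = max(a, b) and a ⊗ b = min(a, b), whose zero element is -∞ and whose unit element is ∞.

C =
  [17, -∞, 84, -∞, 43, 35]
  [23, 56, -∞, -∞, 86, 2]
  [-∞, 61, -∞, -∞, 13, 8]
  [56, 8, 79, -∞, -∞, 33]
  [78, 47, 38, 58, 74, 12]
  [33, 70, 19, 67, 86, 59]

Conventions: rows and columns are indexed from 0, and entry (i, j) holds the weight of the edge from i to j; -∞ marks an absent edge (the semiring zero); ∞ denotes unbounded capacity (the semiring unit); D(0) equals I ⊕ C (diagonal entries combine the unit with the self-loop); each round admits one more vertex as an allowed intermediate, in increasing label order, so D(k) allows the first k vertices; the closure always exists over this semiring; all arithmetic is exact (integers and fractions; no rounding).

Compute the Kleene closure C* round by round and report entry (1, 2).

D(0):
  [∞, -∞, 84, -∞, 43, 35]
  [23, ∞, -∞, -∞, 86, 2]
  [-∞, 61, ∞, -∞, 13, 8]
  [56, 8, 79, ∞, -∞, 33]
  [78, 47, 38, 58, ∞, 12]
  [33, 70, 19, 67, 86, ∞]
D(1):
  [∞, -∞, 84, -∞, 43, 35]
  [23, ∞, 23, -∞, 86, 23]
  [-∞, 61, ∞, -∞, 13, 8]
  [56, 8, 79, ∞, 43, 35]
  [78, 47, 78, 58, ∞, 35]
  [33, 70, 33, 67, 86, ∞]
D(2):
  [∞, -∞, 84, -∞, 43, 35]
  [23, ∞, 23, -∞, 86, 23]
  [23, 61, ∞, -∞, 61, 23]
  [56, 8, 79, ∞, 43, 35]
  [78, 47, 78, 58, ∞, 35]
  [33, 70, 33, 67, 86, ∞]
D(3):
  [∞, 61, 84, -∞, 61, 35]
  [23, ∞, 23, -∞, 86, 23]
  [23, 61, ∞, -∞, 61, 23]
  [56, 61, 79, ∞, 61, 35]
  [78, 61, 78, 58, ∞, 35]
  [33, 70, 33, 67, 86, ∞]
D(4):
  [∞, 61, 84, -∞, 61, 35]
  [23, ∞, 23, -∞, 86, 23]
  [23, 61, ∞, -∞, 61, 23]
  [56, 61, 79, ∞, 61, 35]
  [78, 61, 78, 58, ∞, 35]
  [56, 70, 67, 67, 86, ∞]
D(5):
  [∞, 61, 84, 58, 61, 35]
  [78, ∞, 78, 58, 86, 35]
  [61, 61, ∞, 58, 61, 35]
  [61, 61, 79, ∞, 61, 35]
  [78, 61, 78, 58, ∞, 35]
  [78, 70, 78, 67, 86, ∞]
D(6):
  [∞, 61, 84, 58, 61, 35]
  [78, ∞, 78, 58, 86, 35]
  [61, 61, ∞, 58, 61, 35]
  [61, 61, 79, ∞, 61, 35]
  [78, 61, 78, 58, ∞, 35]
  [78, 70, 78, 67, 86, ∞]
Answer: C*[1][2] = 78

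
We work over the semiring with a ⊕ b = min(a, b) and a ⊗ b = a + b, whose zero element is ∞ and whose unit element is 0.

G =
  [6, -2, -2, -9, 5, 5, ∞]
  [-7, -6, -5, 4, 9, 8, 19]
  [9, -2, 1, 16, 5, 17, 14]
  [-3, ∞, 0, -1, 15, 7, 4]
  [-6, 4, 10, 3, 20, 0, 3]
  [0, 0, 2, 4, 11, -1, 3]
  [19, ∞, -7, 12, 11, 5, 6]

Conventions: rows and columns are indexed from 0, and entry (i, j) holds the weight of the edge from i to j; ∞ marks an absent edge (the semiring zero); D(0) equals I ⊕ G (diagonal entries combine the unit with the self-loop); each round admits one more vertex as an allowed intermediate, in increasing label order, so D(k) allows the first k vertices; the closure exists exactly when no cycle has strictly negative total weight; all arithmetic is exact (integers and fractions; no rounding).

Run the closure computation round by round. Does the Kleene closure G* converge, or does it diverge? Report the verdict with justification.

Detection: at round 0, diagonal entry (1, 1) turns strictly negative.
Key observation: the cycle 1->1 has total weight (-6), which is strictly negative.
Answer: DIVERGES — negative cycle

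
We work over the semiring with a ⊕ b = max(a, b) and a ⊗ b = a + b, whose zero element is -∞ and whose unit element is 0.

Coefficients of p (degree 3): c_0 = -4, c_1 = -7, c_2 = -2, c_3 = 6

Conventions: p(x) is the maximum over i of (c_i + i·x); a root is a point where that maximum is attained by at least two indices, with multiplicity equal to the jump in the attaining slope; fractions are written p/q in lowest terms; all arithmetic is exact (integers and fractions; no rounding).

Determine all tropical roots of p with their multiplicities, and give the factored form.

hull edge (i=0, c=-4) to (i=3, c=6): slope 10/3, span 3
Factored form: p(x) = 6 ⊗ (x ⊕ (-10/3)) ⊗ (x ⊕ (-10/3)) ⊗ (x ⊕ (-10/3))
Answer: roots = -10/3 (mult 3)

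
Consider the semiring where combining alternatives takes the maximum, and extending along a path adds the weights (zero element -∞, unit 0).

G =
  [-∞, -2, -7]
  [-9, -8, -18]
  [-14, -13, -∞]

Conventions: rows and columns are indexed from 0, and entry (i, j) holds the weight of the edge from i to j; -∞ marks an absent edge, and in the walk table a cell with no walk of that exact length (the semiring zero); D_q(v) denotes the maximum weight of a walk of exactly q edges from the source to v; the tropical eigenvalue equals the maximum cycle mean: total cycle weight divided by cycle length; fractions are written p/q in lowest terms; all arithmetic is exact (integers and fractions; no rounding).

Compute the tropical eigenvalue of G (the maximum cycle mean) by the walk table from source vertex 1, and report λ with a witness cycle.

q=0: [-∞, 0, -∞]
q=1: [-9, -8, -18]
q=2: [-17, -11, -16]
q=3: [-20, -19, -24]
Optimal cycle mean attained by: cycle 0->1->0, total (-2) + (-9), length 2.
Answer: λ = -11/2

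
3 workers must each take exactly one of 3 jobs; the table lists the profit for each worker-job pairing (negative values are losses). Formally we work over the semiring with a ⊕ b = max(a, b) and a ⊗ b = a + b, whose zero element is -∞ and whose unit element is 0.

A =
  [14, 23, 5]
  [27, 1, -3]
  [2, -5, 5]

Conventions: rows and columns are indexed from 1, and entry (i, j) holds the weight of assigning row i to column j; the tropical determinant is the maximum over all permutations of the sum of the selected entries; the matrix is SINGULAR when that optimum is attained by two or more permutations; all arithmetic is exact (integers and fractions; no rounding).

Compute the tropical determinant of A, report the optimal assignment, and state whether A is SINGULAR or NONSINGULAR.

σ = (1, 2, 3): 14 + 1 + 5 = 20
σ = (1, 3, 2): 14 + (-3) + (-5) = 6
σ = (2, 1, 3): 23 + 27 + 5 = 55
σ = (2, 3, 1): 23 + (-3) + 2 = 22
σ = (3, 1, 2): 5 + 27 + (-5) = 27
σ = (3, 2, 1): 5 + 1 + 2 = 8
Optimal value attained by: σ = (2, 1, 3).
Answer: det⊕(A) = 55; verdict: NONSINGULAR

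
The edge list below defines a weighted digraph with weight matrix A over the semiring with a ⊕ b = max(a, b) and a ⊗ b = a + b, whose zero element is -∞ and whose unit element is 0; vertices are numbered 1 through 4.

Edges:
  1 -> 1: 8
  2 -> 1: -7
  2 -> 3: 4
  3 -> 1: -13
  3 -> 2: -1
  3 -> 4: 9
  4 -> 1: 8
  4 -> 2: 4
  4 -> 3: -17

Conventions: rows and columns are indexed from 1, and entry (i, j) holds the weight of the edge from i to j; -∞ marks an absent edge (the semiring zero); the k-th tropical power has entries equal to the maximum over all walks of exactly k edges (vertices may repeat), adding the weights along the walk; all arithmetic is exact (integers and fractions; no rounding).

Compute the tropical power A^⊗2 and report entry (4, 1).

A^⊗2:
  [16, -∞, -∞, -∞]
  [1, 3, -∞, 13]
  [17, 13, 3, -∞]
  [16, -18, 8, -8]
Key observation: the optimum is the walk 4->1->1, with weight 8 + 8 = 16.
Optimal value attained by: walk 4->1->1.
Answer: (A^⊗2)[4][1] = 16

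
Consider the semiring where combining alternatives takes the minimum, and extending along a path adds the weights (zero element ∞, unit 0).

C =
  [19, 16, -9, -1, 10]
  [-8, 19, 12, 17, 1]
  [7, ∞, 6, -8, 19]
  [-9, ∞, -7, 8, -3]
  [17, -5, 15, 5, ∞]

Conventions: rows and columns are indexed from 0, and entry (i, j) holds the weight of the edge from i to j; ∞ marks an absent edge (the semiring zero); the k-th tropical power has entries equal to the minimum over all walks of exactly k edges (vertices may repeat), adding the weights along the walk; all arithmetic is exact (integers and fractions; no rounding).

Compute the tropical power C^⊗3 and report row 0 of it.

C^⊗2:
  [-10, 5, -8, -17, -4]
  [8, -4, -17, -9, 2]
  [-17, 14, -15, -2, -11]
  [-1, -8, -18, -15, 1]
  [-13, 14, -2, 7, -4]
C^⊗3:
  [-26, -9, -24, -16, -20]
  [-18, -3, -16, -25, -12]
  [-11, -16, -26, -23, -7]
  [-24, -4, -22, -26, -18]
  [-2, -9, -22, -14, -3]
Answer: row 0 of C^⊗3 = [-26, -9, -24, -16, -20]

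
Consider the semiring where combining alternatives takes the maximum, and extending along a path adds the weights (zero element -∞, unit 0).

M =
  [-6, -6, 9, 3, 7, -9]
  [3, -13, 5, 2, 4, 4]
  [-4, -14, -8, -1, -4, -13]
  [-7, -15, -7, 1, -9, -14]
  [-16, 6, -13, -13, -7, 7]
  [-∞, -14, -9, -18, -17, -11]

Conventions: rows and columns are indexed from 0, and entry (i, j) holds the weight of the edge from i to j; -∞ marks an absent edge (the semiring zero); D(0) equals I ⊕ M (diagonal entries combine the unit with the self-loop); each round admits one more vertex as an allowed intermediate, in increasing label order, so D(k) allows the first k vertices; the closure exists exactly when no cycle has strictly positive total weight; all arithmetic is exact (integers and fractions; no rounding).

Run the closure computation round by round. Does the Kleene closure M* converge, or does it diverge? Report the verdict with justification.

Detection: at round 0, diagonal entry (3, 3) turns strictly positive.
Key observation: the cycle 3->3 has total weight 1, which is strictly positive.
Answer: DIVERGES — positive cycle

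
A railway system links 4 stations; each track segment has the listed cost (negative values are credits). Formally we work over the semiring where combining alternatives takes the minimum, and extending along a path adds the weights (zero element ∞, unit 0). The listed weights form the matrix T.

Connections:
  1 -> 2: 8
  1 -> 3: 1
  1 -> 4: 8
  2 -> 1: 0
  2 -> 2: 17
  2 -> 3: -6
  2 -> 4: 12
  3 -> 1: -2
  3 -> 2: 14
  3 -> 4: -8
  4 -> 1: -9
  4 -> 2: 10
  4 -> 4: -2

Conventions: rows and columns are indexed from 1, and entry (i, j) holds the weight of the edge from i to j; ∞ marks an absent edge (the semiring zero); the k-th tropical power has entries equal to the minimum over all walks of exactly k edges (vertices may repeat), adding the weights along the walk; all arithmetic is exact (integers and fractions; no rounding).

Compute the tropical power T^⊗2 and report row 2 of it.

T^⊗2:
  [-1, 15, 2, -7]
  [-8, 8, 1, -14]
  [-17, 2, -1, -10]
  [-11, -1, -8, -4]
Answer: row 2 of T^⊗2 = [-8, 8, 1, -14]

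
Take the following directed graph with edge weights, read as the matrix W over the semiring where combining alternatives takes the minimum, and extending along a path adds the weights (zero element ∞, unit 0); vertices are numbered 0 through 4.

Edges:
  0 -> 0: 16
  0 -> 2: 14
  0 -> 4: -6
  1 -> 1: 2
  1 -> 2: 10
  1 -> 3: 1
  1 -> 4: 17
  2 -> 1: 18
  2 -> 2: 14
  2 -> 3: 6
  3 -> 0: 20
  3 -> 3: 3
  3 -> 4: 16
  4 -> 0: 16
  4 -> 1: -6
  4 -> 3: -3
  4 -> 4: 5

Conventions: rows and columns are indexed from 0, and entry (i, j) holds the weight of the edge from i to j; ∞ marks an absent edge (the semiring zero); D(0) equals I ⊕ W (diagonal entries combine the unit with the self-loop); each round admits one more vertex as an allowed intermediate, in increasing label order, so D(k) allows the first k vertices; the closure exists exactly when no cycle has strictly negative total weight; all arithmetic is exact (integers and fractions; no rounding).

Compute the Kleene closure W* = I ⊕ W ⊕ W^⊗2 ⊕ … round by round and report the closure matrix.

D(0):
  [0, ∞, 14, ∞, -6]
  [∞, 0, 10, 1, 17]
  [∞, 18, 0, 6, ∞]
  [20, ∞, ∞, 0, 16]
  [16, -6, ∞, -3, 0]
D(1):
  [0, ∞, 14, ∞, -6]
  [∞, 0, 10, 1, 17]
  [∞, 18, 0, 6, ∞]
  [20, ∞, 34, 0, 14]
  [16, -6, 30, -3, 0]
D(2):
  [0, ∞, 14, ∞, -6]
  [∞, 0, 10, 1, 17]
  [∞, 18, 0, 6, 35]
  [20, ∞, 34, 0, 14]
  [16, -6, 4, -5, 0]
D(3):
  [0, 32, 14, 20, -6]
  [∞, 0, 10, 1, 17]
  [∞, 18, 0, 6, 35]
  [20, 52, 34, 0, 14]
  [16, -6, 4, -5, 0]
D(4):
  [0, 32, 14, 20, -6]
  [21, 0, 10, 1, 15]
  [26, 18, 0, 6, 20]
  [20, 52, 34, 0, 14]
  [15, -6, 4, -5, 0]
D(5):
  [0, -12, -2, -11, -6]
  [21, 0, 10, 1, 15]
  [26, 14, 0, 6, 20]
  [20, 8, 18, 0, 14]
  [15, -6, 4, -5, 0]
Answer: W* = [[0, -12, -2, -11, -6], [21, 0, 10, 1, 15], [26, 14, 0, 6, 20], [20, 8, 18, 0, 14], [15, -6, 4, -5, 0]]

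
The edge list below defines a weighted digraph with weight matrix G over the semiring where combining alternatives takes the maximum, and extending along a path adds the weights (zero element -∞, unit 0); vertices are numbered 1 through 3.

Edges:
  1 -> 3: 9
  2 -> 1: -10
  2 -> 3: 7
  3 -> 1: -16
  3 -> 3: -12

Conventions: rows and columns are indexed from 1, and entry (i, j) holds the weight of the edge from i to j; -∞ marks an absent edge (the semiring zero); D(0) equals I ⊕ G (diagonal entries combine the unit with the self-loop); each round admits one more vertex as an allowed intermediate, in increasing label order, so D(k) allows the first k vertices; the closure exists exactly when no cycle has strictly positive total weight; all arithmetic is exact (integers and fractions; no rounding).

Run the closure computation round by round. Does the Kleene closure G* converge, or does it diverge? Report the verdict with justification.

D(0):
  [0, -∞, 9]
  [-10, 0, 7]
  [-16, -∞, 0]
D(1):
  [0, -∞, 9]
  [-10, 0, 7]
  [-16, -∞, 0]
D(2):
  [0, -∞, 9]
  [-10, 0, 7]
  [-16, -∞, 0]
D(3):
  [0, -∞, 9]
  [-9, 0, 7]
  [-16, -∞, 0]
Key observation: every diagonal entry stays at the unit through all rounds, so no improving cycle exists.
Answer: CONVERGES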